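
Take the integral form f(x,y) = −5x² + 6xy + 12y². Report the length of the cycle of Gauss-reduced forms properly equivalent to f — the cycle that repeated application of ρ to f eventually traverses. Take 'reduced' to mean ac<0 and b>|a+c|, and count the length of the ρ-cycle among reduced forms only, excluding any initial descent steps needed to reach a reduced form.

D = 276, ⌊√D⌋ = 16
descent: ρ → (12,-6,-5)
descent: ρ → (-5,16,1)  [lands on river]
river: ρ → (1,16,-5)
river: ρ → (-5,14,4)
river: ρ → (4,10,-11)
river: ρ → (-11,12,3)
river: ρ → (3,12,-11)
river: ρ → (-11,10,4)
river: ρ → (4,14,-5)
ρ-cycle length = 8 (tail of 2 descent steps not counted)

8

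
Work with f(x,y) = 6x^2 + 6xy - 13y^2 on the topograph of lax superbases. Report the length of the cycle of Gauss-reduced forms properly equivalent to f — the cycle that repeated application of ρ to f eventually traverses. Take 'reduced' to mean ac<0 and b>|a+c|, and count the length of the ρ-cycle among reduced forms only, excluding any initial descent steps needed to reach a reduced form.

D = 348, ⌊√D⌋ = 18
descent: ρ → (-13,-6,6)
descent: ρ → (6,18,-1)  [lands on river]
river: ρ → (-1,18,6)
ρ-cycle length = 2 (tail of 2 descent steps not counted)

2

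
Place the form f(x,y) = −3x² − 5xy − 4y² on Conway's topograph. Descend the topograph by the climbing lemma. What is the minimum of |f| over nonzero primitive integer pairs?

translate: b→-1 (≡5 mod 6), so (3,5,4)→(3,-1,2)
flip: (3,-1,2)→(2,1,3)
reduced (well bottom): (2,1,3) with a≤c, −a<b≤a
well minimum |f| = |-2| = 2 (negative-definite)

2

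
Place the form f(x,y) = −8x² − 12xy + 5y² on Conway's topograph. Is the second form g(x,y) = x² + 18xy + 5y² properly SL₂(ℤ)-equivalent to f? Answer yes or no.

D₁ = 304, D₂ = 304
river cycle of f (length 12): (5, 12, -8), (-8, 4, 9), (9, 14, -3), (-3, 16, 4), (4, 16, -3), (-3, 14, 9), (9, 4, -8), (-8, 12, 5), (5, 8, -12), (-12, 16, 1), … (2 more)
river cycle of g (length 12): (5, 12, -8), (-8, 4, 9), (9, 14, -3), (-3, 16, 4), (4, 16, -3), (-3, 14, 9), (9, 4, -8), (-8, 12, 5), (5, 8, -12), (-12, 16, 1), … (2 more)
cycles coincide ⇒ equivalent

yes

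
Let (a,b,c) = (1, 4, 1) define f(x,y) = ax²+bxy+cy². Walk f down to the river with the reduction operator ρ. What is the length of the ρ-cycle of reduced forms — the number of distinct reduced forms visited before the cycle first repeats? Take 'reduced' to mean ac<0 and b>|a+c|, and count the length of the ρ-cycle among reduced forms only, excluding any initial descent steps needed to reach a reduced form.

D = 12, ⌊√D⌋ = 3
descent: ρ → (1,2,-2)  [lands on river]
river: ρ → (-2,2,1)
ρ-cycle length = 2 (tail of 1 descent step not counted)

2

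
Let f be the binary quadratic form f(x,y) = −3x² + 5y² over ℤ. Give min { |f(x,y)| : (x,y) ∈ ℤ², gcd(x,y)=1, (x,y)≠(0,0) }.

descent: ρ → (5,0,-3)
descent: ρ → (-3,6,2)  [lands on river]
river: ρ → (2,6,-3)
closes: descent 2, river 2
min |a| on river = 2

2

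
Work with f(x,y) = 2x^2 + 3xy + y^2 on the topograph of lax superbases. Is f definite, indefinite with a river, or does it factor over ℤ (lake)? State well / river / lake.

D = b²−4ac = 3² − 4·2·1 = 1
D = 1² is a perfect square ⇒ form factors over ℤ ⇒ lakes

lake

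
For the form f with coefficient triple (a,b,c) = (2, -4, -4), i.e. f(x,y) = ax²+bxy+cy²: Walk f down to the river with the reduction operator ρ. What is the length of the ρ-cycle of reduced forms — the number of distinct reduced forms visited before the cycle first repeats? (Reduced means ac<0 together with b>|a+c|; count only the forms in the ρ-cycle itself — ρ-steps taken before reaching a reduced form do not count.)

D = 48, ⌊√D⌋ = 6
descent: ρ → (-4,4,2)  [lands on river]
river: ρ → (2,4,-4)
ρ-cycle length = 2 (tail of 1 descent step not counted)

2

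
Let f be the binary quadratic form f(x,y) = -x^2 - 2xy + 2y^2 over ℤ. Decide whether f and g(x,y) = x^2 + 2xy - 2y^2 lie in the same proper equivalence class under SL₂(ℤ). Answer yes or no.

D₁ = 12, D₂ = 12
river cycle of f (length 2): (2, 2, -1), (-1, 2, 2)
river cycle of g (length 2): (-2, 2, 1), (1, 2, -2)
cycles differ ⇒ inequivalent

no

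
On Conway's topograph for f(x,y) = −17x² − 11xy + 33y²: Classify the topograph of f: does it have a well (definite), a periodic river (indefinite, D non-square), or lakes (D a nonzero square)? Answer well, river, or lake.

D = b²−4ac = (-11)² − 4·(-17)·33 = 2365
D > 0 non-square ⇒ indefinite ⇒ periodic river

river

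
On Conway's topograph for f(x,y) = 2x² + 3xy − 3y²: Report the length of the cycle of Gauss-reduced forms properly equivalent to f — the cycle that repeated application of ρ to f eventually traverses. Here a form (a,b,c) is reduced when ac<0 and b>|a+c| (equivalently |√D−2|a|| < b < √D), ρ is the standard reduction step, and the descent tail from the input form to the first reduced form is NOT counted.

D = 33, ⌊√D⌋ = 5
river: ρ → (-3,3,2)
river: ρ → (2,5,-1)
river: ρ → (-1,5,2)
river: ρ → (2,3,-3)
ρ-cycle length = 4 (tail of 0 descent steps not counted)

4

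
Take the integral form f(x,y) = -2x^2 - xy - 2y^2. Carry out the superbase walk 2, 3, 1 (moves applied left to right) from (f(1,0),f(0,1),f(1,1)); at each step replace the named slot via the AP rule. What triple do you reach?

start (-2,-2,-5) = (f(1,0),f(0,1),f(1,1))
replace slot 2: 2·((-2)+(-5)) − (-2) = -12 → (-2,-12,-5)
replace slot 3: 2·((-2)+(-12)) − (-5) = -23 → (-2,-12,-23)
replace slot 1: 2·((-12)+(-23)) − (-2) = -68 → (-68,-12,-23)

-68,-12,-23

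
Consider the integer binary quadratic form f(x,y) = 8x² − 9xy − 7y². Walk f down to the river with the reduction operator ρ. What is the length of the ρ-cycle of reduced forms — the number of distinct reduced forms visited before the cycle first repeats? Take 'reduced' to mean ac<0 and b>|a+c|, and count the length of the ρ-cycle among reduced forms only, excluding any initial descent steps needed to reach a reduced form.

D = 305, ⌊√D⌋ = 17
descent: ρ → (-7,9,8)  [lands on river]
river: ρ → (8,7,-8)
river: ρ → (-8,9,7)
river: ρ → (7,5,-10)
river: ρ → (-10,15,2)
river: ρ → (2,17,-2)
river: ρ → (-2,15,10)
river: ρ → (10,5,-7)
ρ-cycle length = 8 (tail of 1 descent step not counted)

8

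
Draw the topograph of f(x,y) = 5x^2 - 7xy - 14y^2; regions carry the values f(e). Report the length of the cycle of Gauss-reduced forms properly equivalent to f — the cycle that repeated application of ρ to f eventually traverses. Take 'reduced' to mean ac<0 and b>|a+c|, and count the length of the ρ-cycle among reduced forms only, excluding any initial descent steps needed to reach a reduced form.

D = 329, ⌊√D⌋ = 18
descent: ρ → (-14,7,5)
descent: ρ → (5,13,-8)  [lands on river]
river: ρ → (-8,3,10)
river: ρ → (10,17,-1)
river: ρ → (-1,17,10)
river: ρ → (10,3,-8)
river: ρ → (-8,13,5)
river: ρ → (5,17,-2)
river: ρ → (-2,15,13)
river: ρ → (13,11,-4)
river: ρ → (-4,13,10)
river: ρ → (10,7,-7)
river: ρ → (-7,7,10)
river: ρ → (10,13,-4)
river: ρ → (-4,11,13)
river: ρ → (13,15,-2)
river: ρ → (-2,17,5)
ρ-cycle length = 16 (tail of 2 descent steps not counted)

16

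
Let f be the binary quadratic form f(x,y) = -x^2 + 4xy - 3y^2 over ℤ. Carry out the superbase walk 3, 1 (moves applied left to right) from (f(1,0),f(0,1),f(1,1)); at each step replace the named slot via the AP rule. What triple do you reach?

start (-1,-3,0) = (f(1,0),f(0,1),f(1,1))
replace slot 3: 2·((-1)+(-3)) − 0 = -8 → (-1,-3,-8)
replace slot 1: 2·((-3)+(-8)) − (-1) = -21 → (-21,-3,-8)

-21,-3,-8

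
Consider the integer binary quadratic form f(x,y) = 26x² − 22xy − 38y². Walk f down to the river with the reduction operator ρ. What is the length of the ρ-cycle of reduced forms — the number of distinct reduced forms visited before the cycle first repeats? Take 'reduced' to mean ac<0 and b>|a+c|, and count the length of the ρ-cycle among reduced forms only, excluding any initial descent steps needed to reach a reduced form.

D = 4436, ⌊√D⌋ = 66
descent: ρ → (-38,22,26)  [lands on river]
river: ρ → (26,30,-34)
river: ρ → (-34,38,22)
river: ρ → (22,50,-22)
river: ρ → (-22,38,34)
river: ρ → (34,30,-26)
river: ρ → (-26,22,38)
river: ρ → (38,54,-10)
river: ρ → (-10,66,2)
river: ρ → (2,66,-10)
river: ρ → (-10,54,38)
river: ρ → (38,22,-26)
river: ρ → (-26,30,34)
river: ρ → (34,38,-22)
river: ρ → (-22,50,22)
river: ρ → (22,38,-34)
river: ρ → (-34,30,26)
river: ρ → (26,22,-38)
river: ρ → (-38,54,10)
river: ρ → (10,66,-2)
river: ρ → (-2,66,10)
river: ρ → (10,54,-38)
ρ-cycle length = 22 (tail of 1 descent step not counted)

22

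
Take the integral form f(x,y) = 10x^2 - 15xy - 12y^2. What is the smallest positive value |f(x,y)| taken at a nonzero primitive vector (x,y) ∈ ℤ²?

descent: ρ → (-12,15,10)  [lands on river]
river: ρ → (10,25,-2)
river: ρ → (-2,23,22)
river: ρ → (22,21,-3)
river: ρ → (-3,21,22)
river: ρ → (22,23,-2)
river: ρ → (-2,25,10)
river: ρ → (10,15,-12)
river: ρ → (-12,9,13)
river: ρ → (13,17,-8)
river: ρ → (-8,15,15)
river: ρ → (15,15,-8)
river: ρ → (-8,17,13)
river: ρ → (13,9,-12)
closes: descent 1, river 14
min |a| on river = 2

2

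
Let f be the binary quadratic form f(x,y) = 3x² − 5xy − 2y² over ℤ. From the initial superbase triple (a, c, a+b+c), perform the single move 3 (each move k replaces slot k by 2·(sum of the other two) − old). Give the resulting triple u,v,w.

start (3,-2,-4) = (f(1,0),f(0,1),f(1,1))
replace slot 3: 2·(3+(-2)) − (-4) = 6 → (3,-2,6)

3,-2,6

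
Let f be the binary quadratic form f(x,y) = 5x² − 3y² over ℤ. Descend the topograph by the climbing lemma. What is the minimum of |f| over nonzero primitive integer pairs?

descent: ρ → (-3,6,2)  [lands on river]
river: ρ → (2,6,-3)
closes: descent 1, river 2
min |a| on river = 2

2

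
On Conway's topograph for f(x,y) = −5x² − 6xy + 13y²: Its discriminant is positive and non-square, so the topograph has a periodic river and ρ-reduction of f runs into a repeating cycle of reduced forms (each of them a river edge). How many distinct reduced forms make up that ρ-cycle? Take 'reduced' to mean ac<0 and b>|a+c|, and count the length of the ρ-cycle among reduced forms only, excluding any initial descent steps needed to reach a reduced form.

D = 296, ⌊√D⌋ = 17
descent: ρ → (13,6,-5)
descent: ρ → (-5,14,5)  [lands on river]
river: ρ → (5,16,-2)
river: ρ → (-2,16,5)
river: ρ → (5,14,-5)
river: ρ → (-5,16,2)
river: ρ → (2,16,-5)
ρ-cycle length = 6 (tail of 2 descent steps not counted)

6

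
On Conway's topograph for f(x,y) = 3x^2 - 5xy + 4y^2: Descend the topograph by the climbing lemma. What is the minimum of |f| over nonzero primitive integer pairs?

translate: b→1 (≡-5 mod 6), so (3,-5,4)→(3,1,2)
flip: (3,1,2)→(2,-1,3)
reduced (well bottom): (2,-1,3) with a≤c, −a<b≤a
well minimum = a = 2

2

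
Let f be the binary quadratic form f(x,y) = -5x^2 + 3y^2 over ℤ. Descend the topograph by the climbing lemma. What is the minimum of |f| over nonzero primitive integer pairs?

descent: ρ → (3,6,-2)  [lands on river]
river: ρ → (-2,6,3)
closes: descent 1, river 2
min |a| on river = 2

2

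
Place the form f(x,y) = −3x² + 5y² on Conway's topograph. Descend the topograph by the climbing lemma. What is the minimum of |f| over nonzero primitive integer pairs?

descent: ρ → (5,0,-3)
descent: ρ → (-3,6,2)  [lands on river]
river: ρ → (2,6,-3)
closes: descent 2, river 2
min |a| on river = 2

2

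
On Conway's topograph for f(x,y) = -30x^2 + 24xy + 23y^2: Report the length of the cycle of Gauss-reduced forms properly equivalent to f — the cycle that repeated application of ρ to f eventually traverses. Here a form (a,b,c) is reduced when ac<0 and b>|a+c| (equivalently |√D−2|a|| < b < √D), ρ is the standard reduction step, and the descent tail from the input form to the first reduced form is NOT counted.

D = 3336, ⌊√D⌋ = 57
river: ρ → (23,22,-31)
river: ρ → (-31,40,14)
river: ρ → (14,44,-25)
river: ρ → (-25,56,2)
river: ρ → (2,56,-25)
river: ρ → (-25,44,14)
river: ρ → (14,40,-31)
river: ρ → (-31,22,23)
river: ρ → (23,24,-30)
river: ρ → (-30,36,17)
river: ρ → (17,32,-34)
river: ρ → (-34,36,15)
river: ρ → (15,54,-7)
river: ρ → (-7,44,50)
river: ρ → (50,56,-1)
river: ρ → (-1,56,50)
river: ρ → (50,44,-7)
river: ρ → (-7,54,15)
river: ρ → (15,36,-34)
river: ρ → (-34,32,17)
river: ρ → (17,36,-30)
river: ρ → (-30,24,23)
ρ-cycle length = 22 (tail of 0 descent steps not counted)

22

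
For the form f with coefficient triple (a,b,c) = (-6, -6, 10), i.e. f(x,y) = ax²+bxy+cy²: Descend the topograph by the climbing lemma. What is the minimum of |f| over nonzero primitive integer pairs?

descent: ρ → (10,6,-6)  [lands on river]
river: ρ → (-6,6,10)
river: ρ → (10,14,-2)
river: ρ → (-2,14,10)
closes: descent 1, river 4
min |a| on river = 2

2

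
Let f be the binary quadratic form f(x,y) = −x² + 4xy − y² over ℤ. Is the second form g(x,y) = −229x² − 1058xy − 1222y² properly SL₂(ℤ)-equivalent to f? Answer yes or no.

D₁ = 12, D₂ = 12
river cycle of f (length 2): (-1, 2, 2), (2, 2, -1)
river cycle of g (length 2): (-1, 2, 2), (2, 2, -1)
cycles coincide ⇒ equivalent

yes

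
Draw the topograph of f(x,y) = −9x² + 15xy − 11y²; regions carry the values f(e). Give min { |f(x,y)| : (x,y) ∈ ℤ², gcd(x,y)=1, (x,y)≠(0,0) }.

translate: b→3 (≡-15 mod 18), so (9,-15,11)→(9,3,5)
flip: (9,3,5)→(5,-3,9)
reduced (well bottom): (5,-3,9) with a≤c, −a<b≤a
well minimum |f| = |-5| = 5 (negative-definite)

5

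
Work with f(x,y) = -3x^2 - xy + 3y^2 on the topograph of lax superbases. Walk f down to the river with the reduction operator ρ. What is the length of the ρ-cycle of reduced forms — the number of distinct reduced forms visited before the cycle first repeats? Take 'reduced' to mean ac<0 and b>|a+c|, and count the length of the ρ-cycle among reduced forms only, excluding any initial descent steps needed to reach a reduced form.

D = 37, ⌊√D⌋ = 6
descent: ρ → (3,1,-3)  [lands on river]
river: ρ → (-3,5,1)
river: ρ → (1,5,-3)
river: ρ → (-3,1,3)
river: ρ → (3,5,-1)
river: ρ → (-1,5,3)
ρ-cycle length = 6 (tail of 1 descent step not counted)

6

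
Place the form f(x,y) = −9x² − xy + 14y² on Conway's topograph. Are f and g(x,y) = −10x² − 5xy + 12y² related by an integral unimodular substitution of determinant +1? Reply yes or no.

D₁ = 505, D₂ = 505
river cycle of f (length 6): (-9, 17, 6), (6, 19, -6), (-6, 17, 9), (9, 19, -4), (-4, 21, 4), (4, 19, -9)
river cycle of g (length 8): (12, 5, -10), (-10, 15, 7), (7, 13, -12), (-12, 11, 8), (8, 21, -2), (-2, 19, 18), (18, 17, -3), (-3, 19, 12)
cycles differ ⇒ inequivalent

no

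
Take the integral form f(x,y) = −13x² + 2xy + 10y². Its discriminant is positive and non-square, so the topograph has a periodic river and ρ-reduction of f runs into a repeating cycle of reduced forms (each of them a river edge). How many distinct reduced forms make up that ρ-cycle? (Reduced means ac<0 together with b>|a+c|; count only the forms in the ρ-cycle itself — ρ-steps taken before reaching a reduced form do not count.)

D = 524, ⌊√D⌋ = 22
descent: ρ → (10,18,-5)  [lands on river]
river: ρ → (-5,22,2)
river: ρ → (2,22,-5)
river: ρ → (-5,18,10)
river: ρ → (10,22,-1)
river: ρ → (-1,22,10)
ρ-cycle length = 6 (tail of 1 descent step not counted)

6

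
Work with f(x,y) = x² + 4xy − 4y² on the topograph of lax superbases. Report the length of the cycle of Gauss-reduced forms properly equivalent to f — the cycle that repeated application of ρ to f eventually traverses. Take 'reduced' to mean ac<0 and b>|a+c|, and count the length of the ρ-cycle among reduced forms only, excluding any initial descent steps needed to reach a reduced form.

D = 32, ⌊√D⌋ = 5
river: ρ → (-4,4,1)
river: ρ → (1,4,-4)
ρ-cycle length = 2 (tail of 0 descent steps not counted)

2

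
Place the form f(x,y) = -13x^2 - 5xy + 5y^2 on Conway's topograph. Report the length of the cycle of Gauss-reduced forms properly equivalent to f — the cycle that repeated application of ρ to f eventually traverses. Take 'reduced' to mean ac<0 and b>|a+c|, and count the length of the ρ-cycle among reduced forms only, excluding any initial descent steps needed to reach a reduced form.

D = 285, ⌊√D⌋ = 16
descent: ρ → (5,15,-3)  [lands on river]
river: ρ → (-3,15,5)
ρ-cycle length = 2 (tail of 1 descent step not counted)

2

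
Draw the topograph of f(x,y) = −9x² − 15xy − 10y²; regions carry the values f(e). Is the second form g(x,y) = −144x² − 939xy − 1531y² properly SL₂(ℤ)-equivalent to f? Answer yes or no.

D₁ = -135, D₂ = -135
f is negative-definite; reduce −f:
−f: translate: b→-3 (≡15 mod 18), so (9,15,10)→(9,-3,4)
−f: flip: (9,-3,4)→(4,3,9)
−f: reduced (well bottom): (4,3,9) with a≤c, −a<b≤a
flip sign back: reduced form of f is (-4,-3,-9)
g is negative-definite; reduce −g:
−g: translate: b→75 (≡939 mod 288), so (144,939,1531)→(144,75,10)
−g: flip: (144,75,10)→(10,-75,144)
−g: translate: b→5 (≡-75 mod 20), so (10,-75,144)→(10,5,4)
−g: flip: (10,5,4)→(4,-5,10)
−g: translate: b→3 (≡-5 mod 8), so (4,-5,10)→(4,3,9)
−g: reduced (well bottom): (4,3,9) with a≤c, −a<b≤a
flip sign back: reduced form of g is (-4,-3,-9)
reduced forms (-4, -3, -9) vs (-4, -3, -9) ⇒ equivalent

yes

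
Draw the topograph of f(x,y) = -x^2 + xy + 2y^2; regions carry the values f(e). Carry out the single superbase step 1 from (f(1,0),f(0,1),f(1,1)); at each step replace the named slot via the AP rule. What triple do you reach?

start (-1,2,2) = (f(1,0),f(0,1),f(1,1))
replace slot 1: 2·(2+2) − (-1) = 9 → (9,2,2)

9,2,2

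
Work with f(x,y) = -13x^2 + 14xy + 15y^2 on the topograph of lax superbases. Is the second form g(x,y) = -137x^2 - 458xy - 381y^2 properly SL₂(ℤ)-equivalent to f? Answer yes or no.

D₁ = 976, D₂ = 976
river cycle of f (length 26): (15, 16, -12), (-12, 8, 19), (19, 30, -1), (-1, 30, 19), (19, 8, -12), (-12, 16, 15), (15, 14, -13), (-13, 12, 16), (16, 20, -9), (-9, 16, 20), … (16 more)
river cycle of g (length 26): (-9, 20, 16), (16, 12, -13), (-13, 14, 15), (15, 16, -12), (-12, 8, 19), (19, 30, -1), (-1, 30, 19), (19, 8, -12), (-12, 16, 15), (15, 14, -13), … (16 more)
cycles coincide ⇒ equivalent

yes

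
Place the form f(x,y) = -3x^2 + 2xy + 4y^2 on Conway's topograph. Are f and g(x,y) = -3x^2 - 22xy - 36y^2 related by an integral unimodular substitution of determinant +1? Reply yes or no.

D₁ = 52, D₂ = 52
river cycle of f (length 10): (4, 6, -1), (-1, 6, 4), (4, 2, -3), (-3, 4, 3), (3, 2, -4), (-4, 6, 1), (1, 6, -4), (-4, 2, 3), (3, 4, -3), (-3, 2, 4)
river cycle of g (length 10): (-3, 2, 4), (4, 6, -1), (-1, 6, 4), (4, 2, -3), (-3, 4, 3), (3, 2, -4), (-4, 6, 1), (1, 6, -4), (-4, 2, 3), (3, 4, -3)
cycles coincide ⇒ equivalent

yes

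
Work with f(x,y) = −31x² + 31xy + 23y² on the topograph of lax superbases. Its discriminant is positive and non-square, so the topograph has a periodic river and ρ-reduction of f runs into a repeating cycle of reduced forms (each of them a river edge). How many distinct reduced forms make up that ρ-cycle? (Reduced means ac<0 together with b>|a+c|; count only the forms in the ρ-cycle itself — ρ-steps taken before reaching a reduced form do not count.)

D = 3813, ⌊√D⌋ = 61
river: ρ → (23,61,-1)
river: ρ → (-1,61,23)
river: ρ → (23,31,-31)
river: ρ → (-31,31,23)
ρ-cycle length = 4 (tail of 0 descent steps not counted)

4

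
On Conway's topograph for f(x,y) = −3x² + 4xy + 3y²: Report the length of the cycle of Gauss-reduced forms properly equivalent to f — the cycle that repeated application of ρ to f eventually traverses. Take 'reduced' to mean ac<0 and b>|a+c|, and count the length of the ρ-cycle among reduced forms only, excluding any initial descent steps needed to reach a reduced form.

D = 52, ⌊√D⌋ = 7
river: ρ → (3,2,-4)
river: ρ → (-4,6,1)
river: ρ → (1,6,-4)
river: ρ → (-4,2,3)
river: ρ → (3,4,-3)
river: ρ → (-3,2,4)
river: ρ → (4,6,-1)
river: ρ → (-1,6,4)
river: ρ → (4,2,-3)
river: ρ → (-3,4,3)
ρ-cycle length = 10 (tail of 0 descent steps not counted)

10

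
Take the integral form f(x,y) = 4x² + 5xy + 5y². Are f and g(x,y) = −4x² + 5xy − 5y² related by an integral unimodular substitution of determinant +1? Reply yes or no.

D₁ = -55, D₂ = -55
f: translate: b→-3 (≡5 mod 8), so (4,5,5)→(4,-3,4)
f: flip: (4,-3,4)→(4,3,4)
f: reduced (well bottom): (4,3,4) with a≤c, −a<b≤a
g is negative-definite; reduce −g:
−g: translate: b→3 (≡-5 mod 8), so (4,-5,5)→(4,3,4)
−g: reduced (well bottom): (4,3,4) with a≤c, −a<b≤a
flip sign back: reduced form of g is (-4,-3,-4)
reduced forms (4, 3, 4) vs (-4, -3, -4) ⇒ inequivalent

no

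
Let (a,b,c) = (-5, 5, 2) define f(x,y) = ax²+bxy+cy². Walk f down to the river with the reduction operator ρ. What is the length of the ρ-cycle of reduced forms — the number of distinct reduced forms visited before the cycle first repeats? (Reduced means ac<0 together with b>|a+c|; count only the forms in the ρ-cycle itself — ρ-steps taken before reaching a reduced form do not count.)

D = 65, ⌊√D⌋ = 8
river: ρ → (2,7,-2)
river: ρ → (-2,5,5)
river: ρ → (5,5,-2)
river: ρ → (-2,7,2)
river: ρ → (2,5,-5)
river: ρ → (-5,5,2)
ρ-cycle length = 6 (tail of 0 descent steps not counted)

6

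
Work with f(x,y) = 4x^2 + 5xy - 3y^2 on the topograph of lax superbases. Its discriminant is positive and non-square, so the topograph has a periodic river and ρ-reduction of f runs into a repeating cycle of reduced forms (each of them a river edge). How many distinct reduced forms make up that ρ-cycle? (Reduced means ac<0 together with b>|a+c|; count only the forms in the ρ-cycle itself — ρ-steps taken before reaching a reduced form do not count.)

D = 73, ⌊√D⌋ = 8
river: ρ → (-3,7,2)
river: ρ → (2,5,-6)
river: ρ → (-6,7,1)
river: ρ → (1,7,-6)
river: ρ → (-6,5,2)
river: ρ → (2,7,-3)
river: ρ → (-3,5,4)
river: ρ → (4,3,-4)
river: ρ → (-4,5,3)
river: ρ → (3,7,-2)
river: ρ → (-2,5,6)
river: ρ → (6,7,-1)
river: ρ → (-1,7,6)
river: ρ → (6,5,-2)
river: ρ → (-2,7,3)
river: ρ → (3,5,-4)
river: ρ → (-4,3,4)
river: ρ → (4,5,-3)
ρ-cycle length = 18 (tail of 0 descent steps not counted)

18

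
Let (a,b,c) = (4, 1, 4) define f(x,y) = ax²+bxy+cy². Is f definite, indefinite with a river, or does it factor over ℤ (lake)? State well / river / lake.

D = b²−4ac = 1² − 4·4·4 = -63
D < 0 ⇒ definite ⇒ every region one sign ⇒ single well

well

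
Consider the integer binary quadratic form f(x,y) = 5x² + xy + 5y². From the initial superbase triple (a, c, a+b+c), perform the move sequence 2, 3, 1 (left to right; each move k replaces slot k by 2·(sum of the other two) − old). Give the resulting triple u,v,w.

start (5,5,11) = (f(1,0),f(0,1),f(1,1))
replace slot 2: 2·(5+11) − 5 = 27 → (5,27,11)
replace slot 3: 2·(5+27) − 11 = 53 → (5,27,53)
replace slot 1: 2·(27+53) − 5 = 155 → (155,27,53)

155,27,53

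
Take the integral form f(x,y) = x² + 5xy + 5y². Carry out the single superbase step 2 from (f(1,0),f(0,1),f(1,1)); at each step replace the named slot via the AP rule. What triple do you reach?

start (1,5,11) = (f(1,0),f(0,1),f(1,1))
replace slot 2: 2·(1+11) − 5 = 19 → (1,19,11)

1,19,11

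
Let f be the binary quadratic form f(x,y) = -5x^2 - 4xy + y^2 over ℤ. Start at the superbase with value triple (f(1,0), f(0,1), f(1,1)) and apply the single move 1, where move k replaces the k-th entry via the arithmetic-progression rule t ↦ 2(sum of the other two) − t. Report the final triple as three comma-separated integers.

start (-5,1,-8) = (f(1,0),f(0,1),f(1,1))
replace slot 1: 2·(1+(-8)) − (-5) = -9 → (-9,1,-8)

-9,1,-8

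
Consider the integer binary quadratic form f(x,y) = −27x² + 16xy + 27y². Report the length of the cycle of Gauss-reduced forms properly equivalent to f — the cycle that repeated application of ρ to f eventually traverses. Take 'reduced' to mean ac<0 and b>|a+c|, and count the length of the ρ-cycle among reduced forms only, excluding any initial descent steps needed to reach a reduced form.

D = 3172, ⌊√D⌋ = 56
river: ρ → (27,38,-16)
river: ρ → (-16,26,39)
river: ρ → (39,52,-3)
river: ρ → (-3,56,3)
river: ρ → (3,52,-39)
river: ρ → (-39,26,16)
river: ρ → (16,38,-27)
river: ρ → (-27,16,27)
ρ-cycle length = 8 (tail of 0 descent steps not counted)

8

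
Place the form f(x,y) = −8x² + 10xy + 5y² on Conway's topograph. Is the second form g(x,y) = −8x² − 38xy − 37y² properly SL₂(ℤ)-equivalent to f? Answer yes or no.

D₁ = 260, D₂ = 260
river cycle of f (length 10): (5, 10, -8), (-8, 6, 7), (7, 8, -7), (-7, 6, 8), (8, 10, -5), (-5, 10, 8), (8, 6, -7), (-7, 8, 7), (7, 6, -8), (-8, 10, 5)
river cycle of g (length 10): (-7, 8, 7), (7, 6, -8), (-8, 10, 5), (5, 10, -8), (-8, 6, 7), (7, 8, -7), (-7, 6, 8), (8, 10, -5), (-5, 10, 8), (8, 6, -7)
cycles coincide ⇒ equivalent

yes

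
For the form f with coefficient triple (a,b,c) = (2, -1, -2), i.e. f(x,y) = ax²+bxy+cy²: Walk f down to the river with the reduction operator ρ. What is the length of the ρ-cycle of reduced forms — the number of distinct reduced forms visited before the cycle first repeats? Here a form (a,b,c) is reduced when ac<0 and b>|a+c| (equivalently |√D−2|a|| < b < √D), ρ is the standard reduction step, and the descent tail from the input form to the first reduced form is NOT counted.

D = 17, ⌊√D⌋ = 4
descent: ρ → (-2,1,2)  [lands on river]
river: ρ → (2,3,-1)
river: ρ → (-1,3,2)
river: ρ → (2,1,-2)
river: ρ → (-2,3,1)
river: ρ → (1,3,-2)
ρ-cycle length = 6 (tail of 1 descent step not counted)

6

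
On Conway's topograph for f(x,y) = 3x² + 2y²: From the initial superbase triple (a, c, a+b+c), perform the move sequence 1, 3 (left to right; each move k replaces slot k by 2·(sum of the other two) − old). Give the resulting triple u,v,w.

start (3,2,5) = (f(1,0),f(0,1),f(1,1))
replace slot 1: 2·(2+5) − 3 = 11 → (11,2,5)
replace slot 3: 2·(11+2) − 5 = 21 → (11,2,21)

11,2,21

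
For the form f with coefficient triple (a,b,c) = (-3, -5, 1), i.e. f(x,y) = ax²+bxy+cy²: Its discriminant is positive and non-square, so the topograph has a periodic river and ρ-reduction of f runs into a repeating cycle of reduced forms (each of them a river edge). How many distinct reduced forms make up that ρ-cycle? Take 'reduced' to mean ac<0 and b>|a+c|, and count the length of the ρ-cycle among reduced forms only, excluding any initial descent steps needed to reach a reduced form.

D = 37, ⌊√D⌋ = 6
descent: ρ → (1,5,-3)  [lands on river]
river: ρ → (-3,1,3)
river: ρ → (3,5,-1)
river: ρ → (-1,5,3)
river: ρ → (3,1,-3)
river: ρ → (-3,5,1)
ρ-cycle length = 6 (tail of 1 descent step not counted)

6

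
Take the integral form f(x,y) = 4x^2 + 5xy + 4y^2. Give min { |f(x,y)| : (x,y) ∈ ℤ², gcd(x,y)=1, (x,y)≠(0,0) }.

translate: b→-3 (≡5 mod 8), so (4,5,4)→(4,-3,3)
flip: (4,-3,3)→(3,3,4)
reduced (well bottom): (3,3,4) with a≤c, −a<b≤a
well minimum = a = 3

3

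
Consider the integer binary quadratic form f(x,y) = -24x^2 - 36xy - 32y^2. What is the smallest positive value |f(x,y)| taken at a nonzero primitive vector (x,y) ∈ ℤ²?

translate: b→-12 (≡36 mod 48), so (24,36,32)→(24,-12,20)
flip: (24,-12,20)→(20,12,24)
reduced (well bottom): (20,12,24) with a≤c, −a<b≤a
well minimum |f| = |-20| = 20 (negative-definite)

20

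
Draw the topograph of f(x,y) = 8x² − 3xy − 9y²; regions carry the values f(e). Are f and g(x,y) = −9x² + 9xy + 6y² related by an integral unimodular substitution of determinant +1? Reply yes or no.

D₁ = 297, D₂ = 297
river cycle of f (length 10): (-9, 3, 8), (8, 13, -4), (-4, 11, 11), (11, 11, -4), (-4, 13, 8), (8, 3, -9), (-9, 15, 2), (2, 17, -1), (-1, 17, 2), (2, 15, -9)
river cycle of g (length 4): (6, 15, -3), (-3, 15, 6), (6, 9, -9), (-9, 9, 6)
cycles differ ⇒ inequivalent

no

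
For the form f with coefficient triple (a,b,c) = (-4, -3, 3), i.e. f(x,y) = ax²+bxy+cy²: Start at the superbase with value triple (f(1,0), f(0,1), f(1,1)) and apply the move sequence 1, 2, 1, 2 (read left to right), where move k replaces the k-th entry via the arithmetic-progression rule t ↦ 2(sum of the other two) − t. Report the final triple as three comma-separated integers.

start (-4,3,-4) = (f(1,0),f(0,1),f(1,1))
replace slot 1: 2·(3+(-4)) − (-4) = 2 → (2,3,-4)
replace slot 2: 2·(2+(-4)) − 3 = -7 → (2,-7,-4)
replace slot 1: 2·((-7)+(-4)) − 2 = -24 → (-24,-7,-4)
replace slot 2: 2·((-24)+(-4)) − (-7) = -49 → (-24,-49,-4)

-24,-49,-4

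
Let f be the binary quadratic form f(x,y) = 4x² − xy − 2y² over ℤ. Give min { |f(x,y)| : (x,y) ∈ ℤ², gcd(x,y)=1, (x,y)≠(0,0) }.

descent: ρ → (-2,5,1)  [lands on river]
river: ρ → (1,5,-2)
river: ρ → (-2,3,3)
river: ρ → (3,3,-2)
closes: descent 1, river 4
min |a| on river = 1

1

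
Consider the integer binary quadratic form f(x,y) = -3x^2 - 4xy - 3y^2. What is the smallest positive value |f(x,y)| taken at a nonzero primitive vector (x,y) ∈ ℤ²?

translate: b→-2 (≡4 mod 6), so (3,4,3)→(3,-2,2)
flip: (3,-2,2)→(2,2,3)
reduced (well bottom): (2,2,3) with a≤c, −a<b≤a
well minimum |f| = |-2| = 2 (negative-definite)

2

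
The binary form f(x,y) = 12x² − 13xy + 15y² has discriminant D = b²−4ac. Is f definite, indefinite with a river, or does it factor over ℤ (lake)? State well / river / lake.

D = b²−4ac = (-13)² − 4·12·15 = -551
D < 0 ⇒ definite ⇒ every region one sign ⇒ single well

well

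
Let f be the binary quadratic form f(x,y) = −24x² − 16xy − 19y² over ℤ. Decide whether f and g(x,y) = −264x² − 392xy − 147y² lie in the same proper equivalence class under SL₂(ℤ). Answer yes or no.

D₁ = -1568, D₂ = -1568
f is negative-definite; reduce −f:
−f: flip: (24,16,19)→(19,-16,24)
−f: reduced (well bottom): (19,-16,24) with a≤c, −a<b≤a
flip sign back: reduced form of f is (-19,16,-24)
g is negative-definite; reduce −g:
−g: translate: b→-136 (≡392 mod 528), so (264,392,147)→(264,-136,19)
−g: flip: (264,-136,19)→(19,136,264)
−g: translate: b→-16 (≡136 mod 38), so (19,136,264)→(19,-16,24)
−g: reduced (well bottom): (19,-16,24) with a≤c, −a<b≤a
flip sign back: reduced form of g is (-19,16,-24)
reduced forms (-19, 16, -24) vs (-19, 16, -24) ⇒ equivalent

yes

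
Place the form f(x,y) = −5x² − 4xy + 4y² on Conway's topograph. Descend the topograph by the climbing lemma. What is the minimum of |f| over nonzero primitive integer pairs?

descent: ρ → (4,4,-5)  [lands on river]
river: ρ → (-5,6,3)
river: ρ → (3,6,-5)
river: ρ → (-5,4,4)
closes: descent 1, river 4
min |a| on river = 3

3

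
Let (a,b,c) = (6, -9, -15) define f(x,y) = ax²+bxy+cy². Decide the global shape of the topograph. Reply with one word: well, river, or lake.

D = b²−4ac = (-9)² − 4·6·(-15) = 441
D = 21² is a perfect square ⇒ form factors over ℤ ⇒ lakes

lake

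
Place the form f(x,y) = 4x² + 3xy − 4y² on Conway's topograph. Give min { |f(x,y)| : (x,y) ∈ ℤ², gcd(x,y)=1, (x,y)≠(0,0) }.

river: ρ → (-4,5,3)
river: ρ → (3,7,-2)
river: ρ → (-2,5,6)
river: ρ → (6,7,-1)
river: ρ → (-1,7,6)
river: ρ → (6,5,-2)
river: ρ → (-2,7,3)
river: ρ → (3,5,-4)
river: ρ → (-4,3,4)
river: ρ → (4,5,-3)
river: ρ → (-3,7,2)
river: ρ → (2,5,-6)
river: ρ → (-6,7,1)
river: ρ → (1,7,-6)
river: ρ → (-6,5,2)
river: ρ → (2,7,-3)
river: ρ → (-3,5,4)
river: ρ → (4,3,-4)
closes: descent 0, river 18
min |a| on river = 1

1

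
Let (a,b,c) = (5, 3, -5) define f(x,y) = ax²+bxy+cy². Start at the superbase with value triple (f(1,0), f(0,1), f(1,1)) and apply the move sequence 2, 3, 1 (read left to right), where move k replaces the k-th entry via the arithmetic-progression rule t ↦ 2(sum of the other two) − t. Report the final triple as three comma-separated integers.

start (5,-5,3) = (f(1,0),f(0,1),f(1,1))
replace slot 2: 2·(5+3) − (-5) = 21 → (5,21,3)
replace slot 3: 2·(5+21) − 3 = 49 → (5,21,49)
replace slot 1: 2·(21+49) − 5 = 135 → (135,21,49)

135,21,49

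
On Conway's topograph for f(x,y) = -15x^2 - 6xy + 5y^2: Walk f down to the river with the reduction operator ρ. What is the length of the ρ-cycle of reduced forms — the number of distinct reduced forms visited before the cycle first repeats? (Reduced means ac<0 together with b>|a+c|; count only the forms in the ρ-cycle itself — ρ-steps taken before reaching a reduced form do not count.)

D = 336, ⌊√D⌋ = 18
descent: ρ → (5,16,-4)  [lands on river]
river: ρ → (-4,16,5)
river: ρ → (5,14,-7)
river: ρ → (-7,14,5)
ρ-cycle length = 4 (tail of 1 descent step not counted)

4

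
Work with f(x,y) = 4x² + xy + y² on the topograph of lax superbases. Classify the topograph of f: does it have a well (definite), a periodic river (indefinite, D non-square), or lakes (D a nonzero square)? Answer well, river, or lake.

D = b²−4ac = 1² − 4·4·1 = -15
D < 0 ⇒ definite ⇒ every region one sign ⇒ single well

well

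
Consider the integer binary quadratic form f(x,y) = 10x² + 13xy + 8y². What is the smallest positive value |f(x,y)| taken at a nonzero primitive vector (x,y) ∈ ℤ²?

translate: b→-7 (≡13 mod 20), so (10,13,8)→(10,-7,5)
flip: (10,-7,5)→(5,7,10)
translate: b→-3 (≡7 mod 10), so (5,7,10)→(5,-3,8)
reduced (well bottom): (5,-3,8) with a≤c, −a<b≤a
well minimum = a = 5

5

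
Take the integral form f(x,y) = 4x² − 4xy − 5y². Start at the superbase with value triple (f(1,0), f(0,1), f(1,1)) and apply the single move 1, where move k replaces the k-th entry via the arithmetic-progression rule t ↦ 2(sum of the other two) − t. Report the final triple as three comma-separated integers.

start (4,-5,-5) = (f(1,0),f(0,1),f(1,1))
replace slot 1: 2·((-5)+(-5)) − 4 = -24 → (-24,-5,-5)

-24,-5,-5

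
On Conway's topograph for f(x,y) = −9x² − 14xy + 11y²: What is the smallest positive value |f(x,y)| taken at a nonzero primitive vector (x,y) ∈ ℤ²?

descent: ρ → (11,14,-9)  [lands on river]
river: ρ → (-9,22,3)
river: ρ → (3,20,-16)
river: ρ → (-16,12,7)
river: ρ → (7,16,-12)
river: ρ → (-12,8,11)
closes: descent 1, river 6
min |a| on river = 3

3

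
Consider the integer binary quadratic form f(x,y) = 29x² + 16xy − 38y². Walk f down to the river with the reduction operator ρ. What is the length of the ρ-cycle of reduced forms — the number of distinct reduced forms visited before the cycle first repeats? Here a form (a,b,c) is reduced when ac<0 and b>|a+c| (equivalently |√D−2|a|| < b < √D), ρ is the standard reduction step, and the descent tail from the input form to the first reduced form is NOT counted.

D = 4664, ⌊√D⌋ = 68
river: ρ → (-38,60,7)
river: ρ → (7,66,-11)
river: ρ → (-11,66,7)
river: ρ → (7,60,-38)
river: ρ → (-38,16,29)
river: ρ → (29,42,-25)
river: ρ → (-25,58,13)
river: ρ → (13,46,-49)
river: ρ → (-49,52,10)
river: ρ → (10,68,-1)
river: ρ → (-1,68,10)
river: ρ → (10,52,-49)
river: ρ → (-49,46,13)
river: ρ → (13,58,-25)
river: ρ → (-25,42,29)
river: ρ → (29,16,-38)
ρ-cycle length = 16 (tail of 0 descent steps not counted)

16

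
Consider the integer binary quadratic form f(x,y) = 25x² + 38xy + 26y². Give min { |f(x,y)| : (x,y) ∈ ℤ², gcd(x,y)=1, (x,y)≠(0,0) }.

translate: b→-12 (≡38 mod 50), so (25,38,26)→(25,-12,13)
flip: (25,-12,13)→(13,12,25)
reduced (well bottom): (13,12,25) with a≤c, −a<b≤a
well minimum = a = 13

13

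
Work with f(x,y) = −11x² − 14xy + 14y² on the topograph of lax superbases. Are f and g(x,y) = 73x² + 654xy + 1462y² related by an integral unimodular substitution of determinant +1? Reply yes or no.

D₁ = 812, D₂ = 812
river cycle of f (length 6): (14, 14, -11), (-11, 8, 17), (17, 26, -2), (-2, 26, 17), (17, 8, -11), (-11, 14, 14)
river cycle of g (length 6): (14, 14, -11), (-11, 8, 17), (17, 26, -2), (-2, 26, 17), (17, 8, -11), (-11, 14, 14)
cycles coincide ⇒ equivalent

yes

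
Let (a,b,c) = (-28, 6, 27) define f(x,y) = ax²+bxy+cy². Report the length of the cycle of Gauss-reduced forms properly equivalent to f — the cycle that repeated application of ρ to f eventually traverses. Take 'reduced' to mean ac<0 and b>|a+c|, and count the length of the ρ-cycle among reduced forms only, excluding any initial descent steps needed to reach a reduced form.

D = 3060, ⌊√D⌋ = 55
river: ρ → (27,48,-7)
river: ρ → (-7,50,20)
river: ρ → (20,30,-27)
river: ρ → (-27,24,23)
river: ρ → (23,22,-28)
river: ρ → (-28,34,17)
river: ρ → (17,34,-28)
river: ρ → (-28,22,23)
river: ρ → (23,24,-27)
river: ρ → (-27,30,20)
river: ρ → (20,50,-7)
river: ρ → (-7,48,27)
river: ρ → (27,6,-28)
river: ρ → (-28,50,5)
river: ρ → (5,50,-28)
river: ρ → (-28,6,27)
ρ-cycle length = 16 (tail of 0 descent steps not counted)

16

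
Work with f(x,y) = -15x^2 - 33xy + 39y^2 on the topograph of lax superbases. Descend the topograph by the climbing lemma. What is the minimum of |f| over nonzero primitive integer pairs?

descent: ρ → (39,33,-15)  [lands on river]
river: ρ → (-15,57,3)
river: ρ → (3,57,-15)
river: ρ → (-15,33,39)
river: ρ → (39,45,-9)
river: ρ → (-9,45,39)
closes: descent 1, river 6
min |a| on river = 3

3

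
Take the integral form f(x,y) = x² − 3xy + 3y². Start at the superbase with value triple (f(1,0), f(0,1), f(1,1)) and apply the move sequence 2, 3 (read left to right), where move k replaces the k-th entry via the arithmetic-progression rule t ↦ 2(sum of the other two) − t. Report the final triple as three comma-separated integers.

start (1,3,1) = (f(1,0),f(0,1),f(1,1))
replace slot 2: 2·(1+1) − 3 = 1 → (1,1,1)
replace slot 3: 2·(1+1) − 1 = 3 → (1,1,3)

1,1,3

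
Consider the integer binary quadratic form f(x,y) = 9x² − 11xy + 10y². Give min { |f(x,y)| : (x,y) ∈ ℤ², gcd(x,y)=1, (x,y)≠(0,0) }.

translate: b→7 (≡-11 mod 18), so (9,-11,10)→(9,7,8)
flip: (9,7,8)→(8,-7,9)
reduced (well bottom): (8,-7,9) with a≤c, −a<b≤a
well minimum = a = 8

8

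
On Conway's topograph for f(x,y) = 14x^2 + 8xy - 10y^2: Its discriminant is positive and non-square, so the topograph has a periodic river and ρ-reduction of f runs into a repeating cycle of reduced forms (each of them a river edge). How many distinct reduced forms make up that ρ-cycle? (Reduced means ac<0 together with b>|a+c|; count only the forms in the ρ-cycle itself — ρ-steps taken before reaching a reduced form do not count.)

D = 624, ⌊√D⌋ = 24
river: ρ → (-10,12,12)
river: ρ → (12,12,-10)
river: ρ → (-10,8,14)
river: ρ → (14,20,-4)
river: ρ → (-4,20,14)
river: ρ → (14,8,-10)
ρ-cycle length = 6 (tail of 0 descent steps not counted)

6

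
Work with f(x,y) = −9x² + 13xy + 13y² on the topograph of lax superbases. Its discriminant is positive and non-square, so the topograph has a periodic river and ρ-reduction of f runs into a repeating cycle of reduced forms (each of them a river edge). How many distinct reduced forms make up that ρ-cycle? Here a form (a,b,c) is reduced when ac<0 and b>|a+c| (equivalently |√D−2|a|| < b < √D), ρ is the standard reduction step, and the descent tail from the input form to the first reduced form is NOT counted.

D = 637, ⌊√D⌋ = 25
river: ρ → (13,13,-9)
river: ρ → (-9,23,3)
river: ρ → (3,25,-1)
river: ρ → (-1,25,3)
river: ρ → (3,23,-9)
river: ρ → (-9,13,13)
ρ-cycle length = 6 (tail of 0 descent steps not counted)

6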